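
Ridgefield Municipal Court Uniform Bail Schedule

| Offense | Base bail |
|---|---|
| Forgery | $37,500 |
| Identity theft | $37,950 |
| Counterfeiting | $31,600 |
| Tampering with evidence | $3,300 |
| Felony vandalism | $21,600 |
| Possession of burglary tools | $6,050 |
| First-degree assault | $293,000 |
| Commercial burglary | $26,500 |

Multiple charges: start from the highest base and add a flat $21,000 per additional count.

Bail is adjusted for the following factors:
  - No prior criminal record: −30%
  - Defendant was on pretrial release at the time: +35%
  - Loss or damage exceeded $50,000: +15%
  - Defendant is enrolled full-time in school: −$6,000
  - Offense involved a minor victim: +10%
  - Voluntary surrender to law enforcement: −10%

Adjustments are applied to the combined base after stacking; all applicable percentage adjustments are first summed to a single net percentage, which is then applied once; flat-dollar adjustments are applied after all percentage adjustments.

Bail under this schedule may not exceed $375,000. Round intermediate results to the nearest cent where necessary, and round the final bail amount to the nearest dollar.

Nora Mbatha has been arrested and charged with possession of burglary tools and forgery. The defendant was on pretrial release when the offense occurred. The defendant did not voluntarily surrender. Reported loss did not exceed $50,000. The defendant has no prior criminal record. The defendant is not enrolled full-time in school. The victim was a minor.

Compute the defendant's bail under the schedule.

$67,275

Base amounts from the schedule: possession of burglary tools $6,050; forgery $37,500.
Stacking rule: highest base plus $21,000 per additional charge. Highest is forgery at $37,500; 1 additional charge → +$21,000. Combined base = $58,500.
Net percentage adjustment: −30% +35% +10% = +15%. $58,500 × 1.15 = $67,275.
$67,275 is within the $375,000 maximum.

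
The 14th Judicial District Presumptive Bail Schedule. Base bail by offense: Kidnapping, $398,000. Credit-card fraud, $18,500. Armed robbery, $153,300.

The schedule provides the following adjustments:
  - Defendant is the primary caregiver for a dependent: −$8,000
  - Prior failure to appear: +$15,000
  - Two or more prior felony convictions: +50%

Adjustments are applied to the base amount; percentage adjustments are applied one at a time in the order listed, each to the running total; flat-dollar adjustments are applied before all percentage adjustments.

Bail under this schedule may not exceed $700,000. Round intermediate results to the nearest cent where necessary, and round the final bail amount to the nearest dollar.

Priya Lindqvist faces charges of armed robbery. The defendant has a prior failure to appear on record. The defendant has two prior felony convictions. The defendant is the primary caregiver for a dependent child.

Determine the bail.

$240,450

Base amounts from the schedule: armed robbery $153,300.
Single charge. Combined base = $153,300.
Defendant is the primary caregiver for a dependent (−$8,000 flat): $153,300 − $8,000 = $145,300.
Prior failure to appear (+$15,000 flat): $145,300 + $15,000 = $160,300.
Two or more prior felony convictions (+50%): $160,300 × 1.5 = $240,450.
$240,450 is within the $700,000 maximum.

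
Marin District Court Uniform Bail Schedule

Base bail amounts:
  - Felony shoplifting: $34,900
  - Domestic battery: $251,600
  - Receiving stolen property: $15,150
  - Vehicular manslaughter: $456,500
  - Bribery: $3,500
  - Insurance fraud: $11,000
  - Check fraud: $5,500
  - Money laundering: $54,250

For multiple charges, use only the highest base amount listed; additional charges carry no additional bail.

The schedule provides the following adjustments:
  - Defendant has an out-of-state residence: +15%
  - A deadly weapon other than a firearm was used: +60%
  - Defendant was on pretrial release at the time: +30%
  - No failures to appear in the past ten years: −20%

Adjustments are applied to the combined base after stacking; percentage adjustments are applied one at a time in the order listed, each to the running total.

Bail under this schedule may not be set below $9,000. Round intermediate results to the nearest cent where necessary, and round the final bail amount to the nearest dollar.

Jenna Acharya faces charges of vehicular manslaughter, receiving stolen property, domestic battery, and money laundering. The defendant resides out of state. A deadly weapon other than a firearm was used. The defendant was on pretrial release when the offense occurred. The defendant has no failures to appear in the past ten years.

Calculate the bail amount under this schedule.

$873,558

Base amounts from the schedule: vehicular manslaughter $456,500; receiving stolen property $15,150; domestic battery $251,600; money laundering $54,250.
Stacking rule: use the highest base only. Highest is vehicular manslaughter at $456,500. Combined base = $456,500.
Defendant has an out-of-state residence (+15%): $456,500 × 1.15 = $524,975.
A deadly weapon other than a firearm was used (+60%): $524,975 × 1.6 = $839,960.
Defendant was on pretrial release at the time (+30%): $839,960 × 1.3 = $1,091,948.
No failures to appear in the past ten years (−20%): $1,091,948 × 0.8 = $873,558.40.
$873,558.40 is at or above the $9,000 minimum.
Rounded to the nearest dollar: $873,558.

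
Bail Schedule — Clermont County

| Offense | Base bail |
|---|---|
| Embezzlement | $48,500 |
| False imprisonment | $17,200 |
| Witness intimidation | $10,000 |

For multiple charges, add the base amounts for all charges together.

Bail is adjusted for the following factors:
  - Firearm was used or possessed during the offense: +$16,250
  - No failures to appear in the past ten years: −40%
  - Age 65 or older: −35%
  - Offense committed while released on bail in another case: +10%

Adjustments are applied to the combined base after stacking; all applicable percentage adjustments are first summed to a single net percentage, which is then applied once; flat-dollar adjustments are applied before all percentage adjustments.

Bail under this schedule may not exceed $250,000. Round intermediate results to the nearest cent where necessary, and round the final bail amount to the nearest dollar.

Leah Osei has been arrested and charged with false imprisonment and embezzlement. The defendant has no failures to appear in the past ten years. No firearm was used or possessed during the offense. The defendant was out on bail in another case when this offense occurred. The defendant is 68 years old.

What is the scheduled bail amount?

Base amounts from the schedule: false imprisonment $17,200; embezzlement $48,500.
Stacking rule: sum of all bases. $17,200 + $48,500 = $65,700.
Net percentage adjustment: −40% −35% +10% = −65%. $65,700 × 0.35 = $22,995.
$22,995 is within the $250,000 maximum.

$22,995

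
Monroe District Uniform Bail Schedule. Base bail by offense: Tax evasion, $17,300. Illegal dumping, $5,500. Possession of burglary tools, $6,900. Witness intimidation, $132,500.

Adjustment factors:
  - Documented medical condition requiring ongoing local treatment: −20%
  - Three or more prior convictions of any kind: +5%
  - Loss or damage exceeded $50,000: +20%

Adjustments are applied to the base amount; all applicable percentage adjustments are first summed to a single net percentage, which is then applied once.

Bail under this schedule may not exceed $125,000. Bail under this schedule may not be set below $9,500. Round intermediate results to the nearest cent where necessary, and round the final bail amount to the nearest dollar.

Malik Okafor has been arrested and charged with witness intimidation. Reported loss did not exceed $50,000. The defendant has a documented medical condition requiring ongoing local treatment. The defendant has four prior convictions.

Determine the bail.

$112,625

Base amounts from the schedule: witness intimidation $132,500.
Single charge. Combined base = $132,500.
Net percentage adjustment: −20% +5% = −15%. $132,500 × 0.85 = $112,625.
$112,625 is within the $125,000 maximum.
$112,625 is at or above the $9,500 minimum.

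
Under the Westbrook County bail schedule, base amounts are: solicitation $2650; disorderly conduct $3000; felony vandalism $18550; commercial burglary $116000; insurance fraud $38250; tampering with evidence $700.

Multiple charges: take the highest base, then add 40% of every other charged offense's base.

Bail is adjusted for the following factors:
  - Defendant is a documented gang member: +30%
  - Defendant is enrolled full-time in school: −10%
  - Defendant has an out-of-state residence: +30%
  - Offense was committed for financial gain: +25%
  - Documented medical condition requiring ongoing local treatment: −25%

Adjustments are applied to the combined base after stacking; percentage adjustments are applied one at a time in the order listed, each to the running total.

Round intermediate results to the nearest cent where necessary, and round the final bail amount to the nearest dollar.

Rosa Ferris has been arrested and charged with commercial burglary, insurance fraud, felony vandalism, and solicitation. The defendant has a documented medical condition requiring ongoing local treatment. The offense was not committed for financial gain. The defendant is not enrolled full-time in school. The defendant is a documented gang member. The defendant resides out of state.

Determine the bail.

$177171

Base amounts from the schedule: commercial burglary $116000; insurance fraud $38250; felony vandalism $18550; solicitation $2650.
Stacking rule: highest base plus 40% of each additional charge. Highest is commercial burglary at $116000. Additional: $38250 × 40% = $15300; $18550 × 40% = $7420; $2650 × 40% = $1060. Combined base = $116000 + $23780 = $139780.
Defendant is a documented gang member (+30%): $139780 × 1.3 = $181714.
Defendant has an out-of-state residence (+30%): $181714 × 1.3 = $236228.20.
Documented medical condition requiring ongoing local treatment (−25%): $236228.20 × 0.75 = $177171.15.
Rounded to the nearest dollar: $177171.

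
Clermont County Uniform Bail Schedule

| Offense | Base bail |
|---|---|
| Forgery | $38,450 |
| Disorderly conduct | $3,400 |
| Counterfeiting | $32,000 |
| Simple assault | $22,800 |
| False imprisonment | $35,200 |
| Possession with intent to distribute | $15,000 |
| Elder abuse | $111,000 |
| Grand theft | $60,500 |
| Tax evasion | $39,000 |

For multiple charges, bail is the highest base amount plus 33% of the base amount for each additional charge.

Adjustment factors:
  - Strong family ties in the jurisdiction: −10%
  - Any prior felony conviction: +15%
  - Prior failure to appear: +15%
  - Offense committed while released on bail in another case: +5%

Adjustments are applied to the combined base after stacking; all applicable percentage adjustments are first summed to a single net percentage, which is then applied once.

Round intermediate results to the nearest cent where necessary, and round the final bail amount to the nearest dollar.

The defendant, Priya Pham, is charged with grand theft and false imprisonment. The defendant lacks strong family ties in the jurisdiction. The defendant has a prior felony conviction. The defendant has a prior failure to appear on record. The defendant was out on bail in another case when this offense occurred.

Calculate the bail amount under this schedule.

$97,357

Base amounts from the schedule: grand theft $60,500; false imprisonment $35,200.
Stacking rule: highest base plus 33% of each additional charge. Highest is grand theft at $60,500. Additional: $35,200 × 33% = $11,616. Combined base = $60,500 + $11,616 = $72,116.
Net percentage adjustment: +15% +15% +5% = +35%. $72,116 × 1.35 = $97,356.60.
Rounded to the nearest dollar: $97,357.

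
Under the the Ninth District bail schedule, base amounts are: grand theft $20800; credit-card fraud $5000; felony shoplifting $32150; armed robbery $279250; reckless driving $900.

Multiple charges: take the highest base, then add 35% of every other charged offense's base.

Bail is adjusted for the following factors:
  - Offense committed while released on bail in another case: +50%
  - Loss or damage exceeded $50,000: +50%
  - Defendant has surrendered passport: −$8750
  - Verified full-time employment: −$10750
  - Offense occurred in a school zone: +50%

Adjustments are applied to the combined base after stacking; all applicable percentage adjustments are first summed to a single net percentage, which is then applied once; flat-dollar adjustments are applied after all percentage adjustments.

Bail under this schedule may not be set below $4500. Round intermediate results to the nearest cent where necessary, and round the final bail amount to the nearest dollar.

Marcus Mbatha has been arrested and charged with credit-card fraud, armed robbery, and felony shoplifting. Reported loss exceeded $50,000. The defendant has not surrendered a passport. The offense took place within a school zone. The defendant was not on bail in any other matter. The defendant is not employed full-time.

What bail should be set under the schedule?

Base amounts from the schedule: credit-card fraud $5000; armed robbery $279250; felony shoplifting $32150.
Stacking rule: highest base plus 35% of each additional charge. Highest is armed robbery at $279250. Additional: $5000 × 35% = $1750; $32150 × 35% = $11252.50. Combined base = $279250 + $13002.50 = $292252.50.
Net percentage adjustment: +50% +50% = +100%. $292252.50 × 2 = $584505.
$584505 is at or above the $4500 minimum.

$584505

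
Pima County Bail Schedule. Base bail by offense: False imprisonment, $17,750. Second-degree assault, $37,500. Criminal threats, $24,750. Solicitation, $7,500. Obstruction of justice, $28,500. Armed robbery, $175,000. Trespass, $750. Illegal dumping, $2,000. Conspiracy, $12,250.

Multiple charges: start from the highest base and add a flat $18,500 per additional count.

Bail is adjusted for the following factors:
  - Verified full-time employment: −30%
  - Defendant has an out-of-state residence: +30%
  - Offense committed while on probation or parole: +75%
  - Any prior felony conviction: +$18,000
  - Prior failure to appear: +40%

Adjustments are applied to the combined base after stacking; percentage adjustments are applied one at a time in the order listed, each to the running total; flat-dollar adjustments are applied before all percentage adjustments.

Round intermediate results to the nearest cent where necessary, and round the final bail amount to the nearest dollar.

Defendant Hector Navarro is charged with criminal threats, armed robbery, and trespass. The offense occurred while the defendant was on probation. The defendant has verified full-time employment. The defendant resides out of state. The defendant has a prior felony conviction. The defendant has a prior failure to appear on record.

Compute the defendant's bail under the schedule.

Base amounts from the schedule: criminal threats $24,750; armed robbery $175,000; trespass $750.
Stacking rule: highest base plus $18,500 per additional charge. Highest is armed robbery at $175,000; 2 additional charges → +$37,000. Combined base = $212,000.
Any prior felony conviction (+$18,000 flat): $212,000 + $18,000 = $230,000.
Verified full-time employment (−30%): $230,000 × 0.7 = $161,000.
Defendant has an out-of-state residence (+30%): $161,000 × 1.3 = $209,300.
Offense committed while on probation or parole (+75%): $209,300 × 1.75 = $366,275.
Prior failure to appear (+40%): $366,275 × 1.4 = $512,785.

$512,785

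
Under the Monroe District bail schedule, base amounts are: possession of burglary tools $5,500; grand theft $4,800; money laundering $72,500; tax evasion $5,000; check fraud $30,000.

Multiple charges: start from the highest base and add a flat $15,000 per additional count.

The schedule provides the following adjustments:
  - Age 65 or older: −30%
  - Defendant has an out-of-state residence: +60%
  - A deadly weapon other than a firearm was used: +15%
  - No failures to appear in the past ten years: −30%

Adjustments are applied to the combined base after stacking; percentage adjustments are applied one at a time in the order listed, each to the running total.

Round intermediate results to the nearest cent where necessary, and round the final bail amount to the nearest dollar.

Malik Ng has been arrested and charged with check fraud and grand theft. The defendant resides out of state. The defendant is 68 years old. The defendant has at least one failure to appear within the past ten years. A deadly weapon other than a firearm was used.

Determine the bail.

$57,960

Base amounts from the schedule: check fraud $30,000; grand theft $4,800.
Stacking rule: highest base plus $15,000 per additional charge. Highest is check fraud at $30,000; 1 additional charge → +$15,000. Combined base = $45,000.
Age 65 or older (−30%): $45,000 × 0.7 = $31,500.
Defendant has an out-of-state residence (+60%): $31,500 × 1.6 = $50,400.
A deadly weapon other than a firearm was used (+15%): $50,400 × 1.15 = $57,960.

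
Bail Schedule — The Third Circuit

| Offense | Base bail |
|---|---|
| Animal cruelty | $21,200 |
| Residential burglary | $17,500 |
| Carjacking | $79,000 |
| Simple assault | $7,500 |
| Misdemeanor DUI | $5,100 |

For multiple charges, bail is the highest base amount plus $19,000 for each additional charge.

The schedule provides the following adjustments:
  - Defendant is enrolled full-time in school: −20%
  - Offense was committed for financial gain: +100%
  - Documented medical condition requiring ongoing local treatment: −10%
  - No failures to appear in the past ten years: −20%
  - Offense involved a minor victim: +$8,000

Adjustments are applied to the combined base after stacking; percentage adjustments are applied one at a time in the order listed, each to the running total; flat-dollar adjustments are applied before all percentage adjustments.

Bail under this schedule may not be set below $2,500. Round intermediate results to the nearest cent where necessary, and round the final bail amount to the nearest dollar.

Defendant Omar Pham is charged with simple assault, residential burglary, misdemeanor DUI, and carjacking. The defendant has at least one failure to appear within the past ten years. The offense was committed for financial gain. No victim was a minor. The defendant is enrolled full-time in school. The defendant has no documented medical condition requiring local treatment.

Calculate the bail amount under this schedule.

$217,600

Base amounts from the schedule: simple assault $7,500; residential burglary $17,500; misdemeanor DUI $5,100; carjacking $79,000.
Stacking rule: highest base plus $19,000 per additional charge. Highest is carjacking at $79,000; 3 additional charges → +$57,000. Combined base = $136,000.
Defendant is enrolled full-time in school (−20%): $136,000 × 0.8 = $108,800.
Offense was committed for financial gain (+100%): $108,800 × 2 = $217,600.
$217,600 is at or above the $2,500 minimum.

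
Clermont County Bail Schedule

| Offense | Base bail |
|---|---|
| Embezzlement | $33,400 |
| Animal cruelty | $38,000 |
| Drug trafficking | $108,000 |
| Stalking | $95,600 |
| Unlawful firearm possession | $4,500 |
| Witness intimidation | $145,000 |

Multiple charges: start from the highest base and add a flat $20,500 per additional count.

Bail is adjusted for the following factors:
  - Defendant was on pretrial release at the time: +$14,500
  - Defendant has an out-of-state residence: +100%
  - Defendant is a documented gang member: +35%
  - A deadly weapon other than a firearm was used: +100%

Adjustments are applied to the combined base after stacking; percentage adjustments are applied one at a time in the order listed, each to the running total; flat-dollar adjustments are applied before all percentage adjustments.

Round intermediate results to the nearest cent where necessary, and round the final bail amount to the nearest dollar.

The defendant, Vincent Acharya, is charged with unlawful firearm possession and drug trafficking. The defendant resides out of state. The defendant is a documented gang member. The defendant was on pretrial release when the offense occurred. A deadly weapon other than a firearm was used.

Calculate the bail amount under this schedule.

$772,200

Base amounts from the schedule: unlawful firearm possession $4,500; drug trafficking $108,000.
Stacking rule: highest base plus $20,500 per additional charge. Highest is drug trafficking at $108,000; 1 additional charge → +$20,500. Combined base = $128,500.
Defendant was on pretrial release at the time (+$14,500 flat): $128,500 + $14,500 = $143,000.
Defendant has an out-of-state residence (+100%): $143,000 × 2 = $286,000.
Defendant is a documented gang member (+35%): $286,000 × 1.35 = $386,100.
A deadly weapon other than a firearm was used (+100%): $386,100 × 2 = $772,200.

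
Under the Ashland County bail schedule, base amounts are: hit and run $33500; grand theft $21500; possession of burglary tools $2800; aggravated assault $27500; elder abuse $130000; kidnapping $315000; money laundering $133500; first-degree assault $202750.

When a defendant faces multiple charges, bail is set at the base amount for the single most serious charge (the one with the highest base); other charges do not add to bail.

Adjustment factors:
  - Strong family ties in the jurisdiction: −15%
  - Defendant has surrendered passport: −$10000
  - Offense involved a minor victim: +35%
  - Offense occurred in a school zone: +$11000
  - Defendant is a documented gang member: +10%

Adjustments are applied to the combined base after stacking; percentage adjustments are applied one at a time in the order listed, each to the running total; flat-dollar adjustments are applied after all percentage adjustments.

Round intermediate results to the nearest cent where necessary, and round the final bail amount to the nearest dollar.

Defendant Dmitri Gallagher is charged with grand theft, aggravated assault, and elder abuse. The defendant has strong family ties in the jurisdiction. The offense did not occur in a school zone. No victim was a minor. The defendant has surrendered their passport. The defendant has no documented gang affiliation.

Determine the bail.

Base amounts from the schedule: grand theft $21500; aggravated assault $27500; elder abuse $130000.
Stacking rule: use the highest base only. Highest is elder abuse at $130000. Combined base = $130000.
Strong family ties in the jurisdiction (−15%): $130000 × 0.85 = $110500.
Defendant has surrendered passport (−$10000 flat): $110500 − $10000 = $100500.

$100500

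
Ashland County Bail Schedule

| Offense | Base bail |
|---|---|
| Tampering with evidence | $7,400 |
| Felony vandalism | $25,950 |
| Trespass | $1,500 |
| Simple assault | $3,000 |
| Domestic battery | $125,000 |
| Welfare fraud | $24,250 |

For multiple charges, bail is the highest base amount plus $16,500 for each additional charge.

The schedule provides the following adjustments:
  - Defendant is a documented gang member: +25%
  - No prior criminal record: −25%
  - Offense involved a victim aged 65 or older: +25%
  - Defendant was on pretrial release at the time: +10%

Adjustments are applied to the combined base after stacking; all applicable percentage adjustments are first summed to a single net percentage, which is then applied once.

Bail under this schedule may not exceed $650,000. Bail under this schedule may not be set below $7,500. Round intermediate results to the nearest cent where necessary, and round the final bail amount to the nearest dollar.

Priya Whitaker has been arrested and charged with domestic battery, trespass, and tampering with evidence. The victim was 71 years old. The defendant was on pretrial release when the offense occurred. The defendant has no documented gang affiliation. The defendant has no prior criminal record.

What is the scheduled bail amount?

$173,800

Base amounts from the schedule: domestic battery $125,000; trespass $1,500; tampering with evidence $7,400.
Stacking rule: highest base plus $16,500 per additional charge. Highest is domestic battery at $125,000; 2 additional charges → +$33,000. Combined base = $158,000.
Net percentage adjustment: −25% +25% +10% = +10%. $158,000 × 1.1 = $173,800.
$173,800 is within the $650,000 maximum.
$173,800 is at or above the $7,500 minimum.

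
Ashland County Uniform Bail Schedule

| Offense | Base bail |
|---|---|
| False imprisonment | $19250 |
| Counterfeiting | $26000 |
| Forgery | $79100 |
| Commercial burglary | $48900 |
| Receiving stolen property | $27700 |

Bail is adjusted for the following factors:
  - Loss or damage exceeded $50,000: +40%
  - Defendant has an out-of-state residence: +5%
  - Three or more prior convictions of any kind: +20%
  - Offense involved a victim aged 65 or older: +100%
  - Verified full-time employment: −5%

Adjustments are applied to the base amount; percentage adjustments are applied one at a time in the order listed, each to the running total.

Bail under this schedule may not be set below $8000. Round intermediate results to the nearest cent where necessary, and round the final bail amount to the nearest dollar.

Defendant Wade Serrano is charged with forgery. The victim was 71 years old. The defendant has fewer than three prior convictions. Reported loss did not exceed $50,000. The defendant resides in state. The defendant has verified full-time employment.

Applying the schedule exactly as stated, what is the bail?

Base amounts from the schedule: forgery $79100.
Single charge. Combined base = $79100.
Offense involved a victim aged 65 or older (+100%): $79100 × 2 = $158200.
Verified full-time employment (−5%): $158200 × 0.95 = $150290.
$150290 is at or above the $8000 minimum.

$150290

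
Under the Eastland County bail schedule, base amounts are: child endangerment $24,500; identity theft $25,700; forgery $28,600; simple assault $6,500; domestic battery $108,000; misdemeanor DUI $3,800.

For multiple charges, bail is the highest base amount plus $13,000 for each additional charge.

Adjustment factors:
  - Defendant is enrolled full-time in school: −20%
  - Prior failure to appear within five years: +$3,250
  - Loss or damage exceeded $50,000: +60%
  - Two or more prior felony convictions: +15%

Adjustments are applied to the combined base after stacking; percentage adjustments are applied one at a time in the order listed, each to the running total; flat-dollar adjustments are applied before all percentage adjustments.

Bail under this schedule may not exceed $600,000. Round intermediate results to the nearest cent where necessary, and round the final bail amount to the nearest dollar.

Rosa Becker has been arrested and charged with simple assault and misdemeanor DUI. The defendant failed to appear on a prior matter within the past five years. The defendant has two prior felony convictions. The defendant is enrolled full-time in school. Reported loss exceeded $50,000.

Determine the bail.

$33,488

Base amounts from the schedule: simple assault $6,500; misdemeanor DUI $3,800.
Stacking rule: highest base plus $13,000 per additional charge. Highest is simple assault at $6,500; 1 additional charge → +$13,000. Combined base = $19,500.
Prior failure to appear within five years (+$3,250 flat): $19,500 + $3,250 = $22,750.
Defendant is enrolled full-time in school (−20%): $22,750 × 0.8 = $18,200.
Loss or damage exceeded $50,000 (+60%): $18,200 × 1.6 = $29,120.
Two or more prior felony convictions (+15%): $29,120 × 1.15 = $33,488.
$33,488 is within the $600,000 maximum.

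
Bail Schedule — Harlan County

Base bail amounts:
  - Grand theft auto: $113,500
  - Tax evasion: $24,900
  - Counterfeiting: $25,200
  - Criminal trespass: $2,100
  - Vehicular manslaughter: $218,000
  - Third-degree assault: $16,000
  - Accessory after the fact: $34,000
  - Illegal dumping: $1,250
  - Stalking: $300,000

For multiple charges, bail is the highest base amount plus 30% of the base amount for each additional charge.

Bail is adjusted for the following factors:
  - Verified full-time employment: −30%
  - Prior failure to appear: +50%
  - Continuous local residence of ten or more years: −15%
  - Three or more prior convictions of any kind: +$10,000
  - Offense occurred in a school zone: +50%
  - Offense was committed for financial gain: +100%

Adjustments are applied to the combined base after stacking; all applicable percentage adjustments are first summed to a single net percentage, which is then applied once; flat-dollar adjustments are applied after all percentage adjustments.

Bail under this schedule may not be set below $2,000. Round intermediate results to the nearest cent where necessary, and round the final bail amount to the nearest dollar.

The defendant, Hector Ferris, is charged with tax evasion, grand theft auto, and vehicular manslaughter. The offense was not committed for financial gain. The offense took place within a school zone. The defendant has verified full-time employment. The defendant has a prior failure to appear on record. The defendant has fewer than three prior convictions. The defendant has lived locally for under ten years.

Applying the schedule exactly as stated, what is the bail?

$441,184

Base amounts from the schedule: tax evasion $24,900; grand theft auto $113,500; vehicular manslaughter $218,000.
Stacking rule: highest base plus 30% of each additional charge. Highest is vehicular manslaughter at $218,000. Additional: $24,900 × 30% = $7,470; $113,500 × 30% = $34,050. Combined base = $218,000 + $41,520 = $259,520.
Net percentage adjustment: −30% +50% +50% = +70%. $259,520 × 1.7 = $441,184.
$441,184 is at or above the $2,000 minimum.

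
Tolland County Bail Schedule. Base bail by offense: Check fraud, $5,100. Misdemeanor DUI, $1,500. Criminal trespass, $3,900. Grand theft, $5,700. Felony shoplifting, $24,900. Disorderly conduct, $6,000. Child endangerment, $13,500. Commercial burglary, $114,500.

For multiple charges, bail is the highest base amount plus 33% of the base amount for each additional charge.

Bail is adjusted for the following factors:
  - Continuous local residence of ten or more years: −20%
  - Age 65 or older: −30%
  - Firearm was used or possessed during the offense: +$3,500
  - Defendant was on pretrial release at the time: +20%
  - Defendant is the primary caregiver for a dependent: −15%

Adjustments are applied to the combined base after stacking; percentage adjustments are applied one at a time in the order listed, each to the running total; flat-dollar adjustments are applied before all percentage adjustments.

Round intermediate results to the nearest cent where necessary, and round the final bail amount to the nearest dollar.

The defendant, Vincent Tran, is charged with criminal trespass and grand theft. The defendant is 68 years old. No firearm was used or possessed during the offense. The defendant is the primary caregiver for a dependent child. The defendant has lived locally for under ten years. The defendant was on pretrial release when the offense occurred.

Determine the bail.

$4,989

Base amounts from the schedule: criminal trespass $3,900; grand theft $5,700.
Stacking rule: highest base plus 33% of each additional charge. Highest is grand theft at $5,700. Additional: $3,900 × 33% = $1,287. Combined base = $5,700 + $1,287 = $6,987.
Age 65 or older (−30%): $6,987 × 0.7 = $4,890.90.
Defendant was on pretrial release at the time (+20%): $4,890.90 × 1.2 = $5,869.08.
Defendant is the primary caregiver for a dependent (−15%): $5,869.08 × 0.85 = $4,988.72.
Rounded to the nearest dollar: $4,989.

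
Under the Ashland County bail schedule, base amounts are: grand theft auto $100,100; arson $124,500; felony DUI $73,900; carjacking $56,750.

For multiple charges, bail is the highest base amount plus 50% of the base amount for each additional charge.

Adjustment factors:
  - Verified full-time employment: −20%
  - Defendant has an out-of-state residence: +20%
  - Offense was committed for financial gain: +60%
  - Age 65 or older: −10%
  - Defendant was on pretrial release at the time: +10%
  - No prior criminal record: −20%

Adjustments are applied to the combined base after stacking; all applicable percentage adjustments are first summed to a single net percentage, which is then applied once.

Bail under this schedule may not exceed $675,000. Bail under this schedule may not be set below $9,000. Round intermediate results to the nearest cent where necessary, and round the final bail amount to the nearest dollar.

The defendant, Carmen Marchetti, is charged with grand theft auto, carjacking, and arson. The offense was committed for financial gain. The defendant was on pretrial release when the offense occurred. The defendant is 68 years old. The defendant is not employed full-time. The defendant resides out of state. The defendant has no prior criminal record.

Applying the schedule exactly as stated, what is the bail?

Base amounts from the schedule: grand theft auto $100,100; carjacking $56,750; arson $124,500.
Stacking rule: highest base plus 50% of each additional charge. Highest is arson at $124,500. Additional: $100,100 × 50% = $50,050; $56,750 × 50% = $28,375. Combined base = $124,500 + $78,425 = $202,925.
Net percentage adjustment: +20% +60% −10% +10% −20% = +60%. $202,925 × 1.6 = $324,680.
$324,680 is within the $675,000 maximum.
$324,680 is at or above the $9,000 minimum.

$324,680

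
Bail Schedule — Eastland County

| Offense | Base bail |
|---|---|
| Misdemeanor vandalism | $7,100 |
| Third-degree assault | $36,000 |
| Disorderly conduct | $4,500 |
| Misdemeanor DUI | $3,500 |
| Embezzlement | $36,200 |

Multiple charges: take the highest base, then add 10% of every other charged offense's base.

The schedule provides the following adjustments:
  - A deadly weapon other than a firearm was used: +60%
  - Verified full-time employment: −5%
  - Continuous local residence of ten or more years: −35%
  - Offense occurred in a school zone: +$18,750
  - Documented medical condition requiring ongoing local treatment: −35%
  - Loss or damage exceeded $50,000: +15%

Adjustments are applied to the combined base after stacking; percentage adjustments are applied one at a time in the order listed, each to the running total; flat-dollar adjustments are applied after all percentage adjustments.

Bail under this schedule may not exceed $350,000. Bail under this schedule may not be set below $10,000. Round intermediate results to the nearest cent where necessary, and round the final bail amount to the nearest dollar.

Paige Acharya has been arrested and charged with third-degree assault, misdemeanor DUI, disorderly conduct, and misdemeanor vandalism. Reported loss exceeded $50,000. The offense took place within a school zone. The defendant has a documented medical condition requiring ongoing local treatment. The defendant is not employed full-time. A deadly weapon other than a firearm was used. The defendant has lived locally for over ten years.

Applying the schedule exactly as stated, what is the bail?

$47,910

Base amounts from the schedule: third-degree assault $36,000; misdemeanor DUI $3,500; disorderly conduct $4,500; misdemeanor vandalism $7,100.
Stacking rule: highest base plus 10% of each additional charge. Highest is third-degree assault at $36,000. Additional: $3,500 × 10% = $350; $4,500 × 10% = $450; $7,100 × 10% = $710. Combined base = $36,000 + $1,510 = $37,510.
A deadly weapon other than a firearm was used (+60%): $37,510 × 1.6 = $60,016.
Continuous local residence of ten or more years (−35%): $60,016 × 0.65 = $39,010.40.
Documented medical condition requiring ongoing local treatment (−35%): $39,010.40 × 0.65 = $25,356.76.
Loss or damage exceeded $50,000 (+15%): $25,356.76 × 1.15 = $29,160.27.
Offense occurred in a school zone (+$18,750 flat): $29,160.27 + $18,750 = $47,910.27.
$47,910.27 is within the $350,000 maximum.
$47,910.27 is at or above the $10,000 minimum.
Rounded to the nearest dollar: $47,910.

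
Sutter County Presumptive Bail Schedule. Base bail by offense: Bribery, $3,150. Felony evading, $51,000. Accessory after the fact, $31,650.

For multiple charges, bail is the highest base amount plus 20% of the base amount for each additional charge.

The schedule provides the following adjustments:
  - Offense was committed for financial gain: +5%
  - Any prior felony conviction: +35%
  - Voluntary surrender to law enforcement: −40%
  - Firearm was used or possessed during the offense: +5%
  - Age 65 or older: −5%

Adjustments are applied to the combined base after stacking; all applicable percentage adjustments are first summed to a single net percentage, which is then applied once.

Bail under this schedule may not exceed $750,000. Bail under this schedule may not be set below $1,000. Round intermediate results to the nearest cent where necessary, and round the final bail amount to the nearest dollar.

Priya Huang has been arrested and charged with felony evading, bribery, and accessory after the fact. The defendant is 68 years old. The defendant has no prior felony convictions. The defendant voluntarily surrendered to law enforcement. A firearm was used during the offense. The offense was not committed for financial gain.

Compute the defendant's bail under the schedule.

$34,776

Base amounts from the schedule: felony evading $51,000; bribery $3,150; accessory after the fact $31,650.
Stacking rule: highest base plus 20% of each additional charge. Highest is felony evading at $51,000. Additional: $3,150 × 20% = $630; $31,650 × 20% = $6,330. Combined base = $51,000 + $6,960 = $57,960.
Net percentage adjustment: −40% +5% −5% = −40%. $57,960 × 0.6 = $34,776.
$34,776 is within the $750,000 maximum.
$34,776 is at or above the $1,000 minimum.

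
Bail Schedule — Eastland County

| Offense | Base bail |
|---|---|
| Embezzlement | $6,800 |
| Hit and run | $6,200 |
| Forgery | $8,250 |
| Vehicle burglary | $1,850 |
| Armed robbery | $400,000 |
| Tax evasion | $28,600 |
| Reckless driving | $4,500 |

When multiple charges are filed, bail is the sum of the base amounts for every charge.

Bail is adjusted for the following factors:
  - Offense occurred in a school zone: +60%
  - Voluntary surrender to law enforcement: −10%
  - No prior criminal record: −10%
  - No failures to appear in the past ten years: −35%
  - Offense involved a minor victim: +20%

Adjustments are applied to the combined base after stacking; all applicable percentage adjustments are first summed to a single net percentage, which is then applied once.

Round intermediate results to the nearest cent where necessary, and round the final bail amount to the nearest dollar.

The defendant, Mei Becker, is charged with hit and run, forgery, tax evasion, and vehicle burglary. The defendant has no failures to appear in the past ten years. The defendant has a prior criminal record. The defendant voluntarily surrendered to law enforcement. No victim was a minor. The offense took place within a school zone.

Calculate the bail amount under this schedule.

$51,635

Base amounts from the schedule: hit and run $6,200; forgery $8,250; tax evasion $28,600; vehicle burglary $1,850.
Stacking rule: sum of all bases. $6,200 + $8,250 + $28,600 + $1,850 = $44,900.
Net percentage adjustment: +60% −10% −35% = +15%. $44,900 × 1.15 = $51,635.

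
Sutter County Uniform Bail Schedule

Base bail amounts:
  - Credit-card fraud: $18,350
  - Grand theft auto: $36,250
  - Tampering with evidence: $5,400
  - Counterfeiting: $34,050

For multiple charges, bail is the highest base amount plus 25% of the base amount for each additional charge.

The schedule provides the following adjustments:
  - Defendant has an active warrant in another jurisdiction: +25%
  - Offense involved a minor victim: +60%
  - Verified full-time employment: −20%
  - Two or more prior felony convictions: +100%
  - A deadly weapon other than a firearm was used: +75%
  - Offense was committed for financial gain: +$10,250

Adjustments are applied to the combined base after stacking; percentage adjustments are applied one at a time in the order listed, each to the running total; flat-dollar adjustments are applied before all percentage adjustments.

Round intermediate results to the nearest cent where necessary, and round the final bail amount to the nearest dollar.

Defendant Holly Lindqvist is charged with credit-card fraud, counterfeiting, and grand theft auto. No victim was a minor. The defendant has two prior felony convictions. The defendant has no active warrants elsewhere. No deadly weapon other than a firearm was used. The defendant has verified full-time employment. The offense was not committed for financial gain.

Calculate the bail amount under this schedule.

$78,960

Base amounts from the schedule: credit-card fraud $18,350; counterfeiting $34,050; grand theft auto $36,250.
Stacking rule: highest base plus 25% of each additional charge. Highest is grand theft auto at $36,250. Additional: $18,350 × 25% = $4,587.50; $34,050 × 25% = $8,512.50. Combined base = $36,250 + $13,100 = $49,350.
Verified full-time employment (−20%): $49,350 × 0.8 = $39,480.
Two or more prior felony convictions (+100%): $39,480 × 2 = $78,960.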